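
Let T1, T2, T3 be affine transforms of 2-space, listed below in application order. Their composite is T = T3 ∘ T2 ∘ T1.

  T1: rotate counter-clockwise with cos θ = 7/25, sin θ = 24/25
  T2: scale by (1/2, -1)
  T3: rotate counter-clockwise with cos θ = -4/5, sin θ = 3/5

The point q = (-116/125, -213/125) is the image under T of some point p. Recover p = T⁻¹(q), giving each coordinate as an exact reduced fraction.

T1 = [7/25 -24/25 0; 24/25 7/25 0; 0 0 1]
T2·T1 = [7/50 -12/25 0; -24/25 -7/25 0; 0 0 1]
T3·…·T1 = [58/125 69/125 0; 213/250 -8/125 0; 0 0 1]
det M = -1/2; M⁻¹ = [16/125 138/125 0; 213/125 -116/125 0; 0 0 1]
M⁻¹ · (-116/125, -213/125)ᵀ = (-2, 0)ᵀ

p = (-2, 0)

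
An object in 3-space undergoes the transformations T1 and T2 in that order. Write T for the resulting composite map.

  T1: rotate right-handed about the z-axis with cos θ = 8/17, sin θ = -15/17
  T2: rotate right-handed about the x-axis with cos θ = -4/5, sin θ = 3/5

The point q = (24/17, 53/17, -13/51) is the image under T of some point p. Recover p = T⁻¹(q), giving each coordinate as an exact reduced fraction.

p = (3, 0, -5/3)

T1 = [8/17 15/17 0 0; -15/17 8/17 0 0; 0 0 1 0; 0 0 0 1]
T2·T1 = [8/17 15/17 0 0; 12/17 -32/85 -3/5 0; -9/17 24/85 -4/5 0; 0 0 0 1]
det M = 1; M⁻¹ = [8/17 12/17 -9/17 0; 15/17 -32/85 24/85 0; 0 -3/5 -4/5 0; 0 0 0 1]
M⁻¹ · (24/17, 53/17, -13/51)ᵀ = (3, 0, -5/3)ᵀ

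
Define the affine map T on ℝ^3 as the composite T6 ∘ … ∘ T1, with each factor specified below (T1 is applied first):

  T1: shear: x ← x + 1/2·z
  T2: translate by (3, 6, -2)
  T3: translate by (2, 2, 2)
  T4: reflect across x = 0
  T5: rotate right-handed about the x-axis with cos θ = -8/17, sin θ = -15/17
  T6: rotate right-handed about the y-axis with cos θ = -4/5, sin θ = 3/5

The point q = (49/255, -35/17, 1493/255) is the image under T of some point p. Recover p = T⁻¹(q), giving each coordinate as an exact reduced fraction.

T1 = [1 0 1/2 0; 0 1 0 0; 0 0 1 0; 0 0 0 1]
T2·T1 = [1 0 1/2 3; 0 1 0 6; 0 0 1 -2; 0 0 0 1]
T3·…·T1 = [1 0 1/2 5; 0 1 0 8; 0 0 1 0; 0 0 0 1]
T4·…·T1 = [-1 0 -1/2 -5; 0 1 0 8; 0 0 1 0; 0 0 0 1]
T5·…·T1 = [-1 0 -1/2 -5; 0 -8/17 15/17 -64/17; 0 -15/17 -8/17 -120/17; 0 0 0 1]
T6·…·T1 = [4/5 -9/17 2/17 -4/17; 0 -8/17 15/17 -64/17; 3/5 12/17 23/34 147/17; 0 0 0 1]
det M = -1; M⁻¹ = [16/17 -15/34 7/17 -5; -9/17 -8/17 12/17 -8; -24/85 15/17 32/85 0; 0 0 0 1]
M⁻¹ · (49/255, -35/17, 1493/255)ᵀ = (-3/2, -3, 1/3)ᵀ

p = (-3/2, -3, 1/3)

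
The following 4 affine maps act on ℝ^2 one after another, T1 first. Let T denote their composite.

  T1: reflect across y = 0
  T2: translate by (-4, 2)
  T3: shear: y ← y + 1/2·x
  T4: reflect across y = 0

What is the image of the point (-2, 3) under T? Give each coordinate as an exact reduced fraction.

T(p) = (-6, 4)

T1 reflect across y = 0: (-2, 3) → (-2, -3)
T2 translate by (-4, 2): (-2, -3) → (-6, -1)
T3 shear: y ← y + 1/2·x: (-6, -1) → (-6, -4)
T4 reflect across y = 0: (-6, -4) → (-6, 4)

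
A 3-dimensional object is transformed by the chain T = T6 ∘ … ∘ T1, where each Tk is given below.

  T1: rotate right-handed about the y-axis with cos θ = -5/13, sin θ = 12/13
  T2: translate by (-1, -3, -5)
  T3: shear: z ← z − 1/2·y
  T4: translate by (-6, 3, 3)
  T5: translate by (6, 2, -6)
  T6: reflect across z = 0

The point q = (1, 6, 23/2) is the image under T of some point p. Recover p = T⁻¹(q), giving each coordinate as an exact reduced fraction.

T1 = [-5/13 0 12/13 0; 0 1 0 0; -12/13 0 -5/13 0; 0 0 0 1]
T2·T1 = [-5/13 0 12/13 -1; 0 1 0 -3; -12/13 0 -5/13 -5; 0 0 0 1]
T3·…·T1 = [-5/13 0 12/13 -1; 0 1 0 -3; -12/13 -1/2 -5/13 -7/2; 0 0 0 1]
T4·…·T1 = [-5/13 0 12/13 -7; 0 1 0 0; -12/13 -1/2 -5/13 -1/2; 0 0 0 1]
T5·…·T1 = [-5/13 0 12/13 -1; 0 1 0 2; -12/13 -1/2 -5/13 -13/2; 0 0 0 1]
T6·…·T1 = [-5/13 0 12/13 -1; 0 1 0 2; 12/13 1/2 5/13 13/2; 0 0 0 1]
det M = -1; M⁻¹ = [-5/13 -6/13 12/13 -71/13; 0 1 0 -2; 12/13 -5/26 5/13 -31/26; 0 0 0 1]
M⁻¹ · (1, 6, 23/2)ᵀ = (2, 4, 3)ᵀ

p = (2, 4, 3)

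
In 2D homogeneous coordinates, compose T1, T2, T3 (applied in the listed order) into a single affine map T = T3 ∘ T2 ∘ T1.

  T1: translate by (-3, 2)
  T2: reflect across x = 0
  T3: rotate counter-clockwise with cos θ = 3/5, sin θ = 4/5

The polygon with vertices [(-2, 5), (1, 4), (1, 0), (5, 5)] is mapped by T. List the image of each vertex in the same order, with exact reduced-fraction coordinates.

image vertices: (-13/5, 41/5), (-18/5, 26/5), (-2/5, 14/5), (-34/5, 13/5)

T1 translate by (-3, 2): (-2, 5) → (-5, 7); (1, 4) → (-2, 6); (1, 0) → (-2, 2); (5, 5) → (2, 7)
T2 reflect across x = 0: (-5, 7) → (5, 7); (-2, 6) → (2, 6); (-2, 2) → (2, 2); (2, 7) → (-2, 7)
T3 rotate counter-clockwise with cos θ = 3/5, sin θ = 4/5: (5, 7) → (-13/5, 41/5); (2, 6) → (-18/5, 26/5); (2, 2) → (-2/5, 14/5); (-2, 7) → (-34/5, 13/5)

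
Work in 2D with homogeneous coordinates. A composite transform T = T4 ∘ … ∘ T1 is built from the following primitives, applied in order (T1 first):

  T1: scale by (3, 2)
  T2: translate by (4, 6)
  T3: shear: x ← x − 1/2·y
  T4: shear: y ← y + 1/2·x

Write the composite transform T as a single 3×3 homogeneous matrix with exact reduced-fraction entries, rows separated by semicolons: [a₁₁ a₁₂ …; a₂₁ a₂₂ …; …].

T = [3 -1 1; 3/2 3/2 13/2; 0 0 1]

T1 = [3 0 0; 0 2 0; 0 0 1]
T2·T1 = [3 0 4; 0 2 6; 0 0 1]
T3·…·T1 = [3 -1 1; 0 2 6; 0 0 1]
T4·…·T1 = [3 -1 1; 3/2 3/2 13/2; 0 0 1]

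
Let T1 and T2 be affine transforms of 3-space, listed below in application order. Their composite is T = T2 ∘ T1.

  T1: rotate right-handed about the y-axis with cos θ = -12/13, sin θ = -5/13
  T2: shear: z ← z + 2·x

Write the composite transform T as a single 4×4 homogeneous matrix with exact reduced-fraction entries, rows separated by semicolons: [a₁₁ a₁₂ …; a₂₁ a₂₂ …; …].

T1 = [-12/13 0 -5/13 0; 0 1 0 0; 5/13 0 -12/13 0; 0 0 0 1]
T2·T1 = [-12/13 0 -5/13 0; 0 1 0 0; -19/13 0 -22/13 0; 0 0 0 1]

T = [-12/13 0 -5/13 0; 0 1 0 0; -19/13 0 -22/13 0; 0 0 0 1]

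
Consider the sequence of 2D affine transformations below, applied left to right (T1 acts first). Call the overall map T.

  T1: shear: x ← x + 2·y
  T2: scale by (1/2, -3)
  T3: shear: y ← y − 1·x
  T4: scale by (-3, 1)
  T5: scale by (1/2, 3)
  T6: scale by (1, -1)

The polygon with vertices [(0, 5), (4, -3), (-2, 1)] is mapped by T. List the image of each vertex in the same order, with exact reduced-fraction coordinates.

image vertices: (-15/2, 60), (3/2, -30), (0, 9)

T1 shear: x ← x + 2·y: (0, 5) → (10, 5); (4, -3) → (-2, -3); (-2, 1) → (0, 1)
T2 scale by (1/2, -3): (10, 5) → (5, -15); (-2, -3) → (-1, 9); (0, 1) → (0, -3)
T3 shear: y ← y − 1·x: (5, -15) → (5, -20); (-1, 9) → (-1, 10); (0, -3) → (0, -3)
T4 scale by (-3, 1): (5, -20) → (-15, -20); (-1, 10) → (3, 10); (0, -3) → (0, -3)
T5 scale by (1/2, 3): (-15, -20) → (-15/2, -60); (3, 10) → (3/2, 30); (0, -3) → (0, -9)
T6 scale by (1, -1): (-15/2, -60) → (-15/2, 60); (3/2, 30) → (3/2, -30); (0, -9) → (0, 9)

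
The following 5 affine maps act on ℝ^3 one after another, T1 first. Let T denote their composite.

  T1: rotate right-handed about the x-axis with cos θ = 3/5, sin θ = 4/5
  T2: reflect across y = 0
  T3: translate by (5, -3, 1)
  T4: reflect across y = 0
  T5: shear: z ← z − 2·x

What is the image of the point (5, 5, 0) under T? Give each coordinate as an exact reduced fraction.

T1 rotate right-handed about the x-axis with cos θ = 3/5, sin θ = 4/5: (5, 5, 0) → (5, 3, 4)
T2 reflect across y = 0: (5, 3, 4) → (5, -3, 4)
T3 translate by (5, -3, 1): (5, -3, 4) → (10, -6, 5)
T4 reflect across y = 0: (10, -6, 5) → (10, 6, 5)
T5 shear: z ← z − 2·x: (10, 6, 5) → (10, 6, -15)

T(p) = (10, 6, -15)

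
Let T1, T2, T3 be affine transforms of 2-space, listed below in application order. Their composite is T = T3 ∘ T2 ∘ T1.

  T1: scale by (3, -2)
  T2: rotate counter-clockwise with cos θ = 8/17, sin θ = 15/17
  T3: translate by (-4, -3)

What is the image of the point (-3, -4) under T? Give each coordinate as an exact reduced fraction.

T(p) = (-260/17, -122/17)

T1 scale by (3, -2): (-3, -4) → (-9, 8)
T2 rotate counter-clockwise with cos θ = 8/17, sin θ = 15/17: (-9, 8) → (-192/17, -71/17)
T3 translate by (-4, -3): (-192/17, -71/17) → (-260/17, -122/17)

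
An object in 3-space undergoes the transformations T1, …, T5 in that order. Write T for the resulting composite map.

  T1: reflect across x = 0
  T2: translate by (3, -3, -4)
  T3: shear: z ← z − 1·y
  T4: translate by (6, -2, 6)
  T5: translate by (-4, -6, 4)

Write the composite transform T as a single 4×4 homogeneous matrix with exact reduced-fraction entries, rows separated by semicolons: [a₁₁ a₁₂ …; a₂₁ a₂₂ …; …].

T1 = [-1 0 0 0; 0 1 0 0; 0 0 1 0; 0 0 0 1]
T2·T1 = [-1 0 0 3; 0 1 0 -3; 0 0 1 -4; 0 0 0 1]
T3·…·T1 = [-1 0 0 3; 0 1 0 -3; 0 -1 1 -1; 0 0 0 1]
T4·…·T1 = [-1 0 0 9; 0 1 0 -5; 0 -1 1 5; 0 0 0 1]
T5·…·T1 = [-1 0 0 5; 0 1 0 -11; 0 -1 1 9; 0 0 0 1]

T = [-1 0 0 5; 0 1 0 -11; 0 -1 1 9; 0 0 0 1]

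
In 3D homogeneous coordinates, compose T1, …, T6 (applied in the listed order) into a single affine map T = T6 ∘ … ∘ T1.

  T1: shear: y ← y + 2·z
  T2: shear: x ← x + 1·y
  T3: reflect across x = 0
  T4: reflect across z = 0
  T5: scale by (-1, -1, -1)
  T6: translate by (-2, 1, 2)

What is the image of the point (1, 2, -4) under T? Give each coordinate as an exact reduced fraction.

T1 shear: y ← y + 2·z: (1, 2, -4) → (1, -6, -4)
T2 shear: x ← x + 1·y: (1, -6, -4) → (-5, -6, -4)
T3 reflect across x = 0: (-5, -6, -4) → (5, -6, -4)
T4 reflect across z = 0: (5, -6, -4) → (5, -6, 4)
T5 scale by (-1, -1, -1): (5, -6, 4) → (-5, 6, -4)
T6 translate by (-2, 1, 2): (-5, 6, -4) → (-7, 7, -2)

T(p) = (-7, 7, -2)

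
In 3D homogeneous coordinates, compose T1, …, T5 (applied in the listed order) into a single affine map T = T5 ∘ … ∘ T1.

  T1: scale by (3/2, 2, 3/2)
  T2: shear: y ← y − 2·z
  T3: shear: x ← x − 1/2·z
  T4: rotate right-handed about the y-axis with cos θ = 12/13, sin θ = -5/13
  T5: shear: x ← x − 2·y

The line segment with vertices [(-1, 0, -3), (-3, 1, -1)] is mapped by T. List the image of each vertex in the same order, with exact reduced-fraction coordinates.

T1 scale by (3/2, 2, 3/2): (-1, 0, -3) → (-3/2, 0, -9/2); (-3, 1, -1) → (-9/2, 2, -3/2)
T2 shear: y ← y − 2·z: (-3/2, 0, -9/2) → (-3/2, 9, -9/2); (-9/2, 2, -3/2) → (-9/2, 5, -3/2)
T3 shear: x ← x − 1/2·z: (-3/2, 9, -9/2) → (3/4, 9, -9/2); (-9/2, 5, -3/2) → (-15/4, 5, -3/2)
T4 rotate right-handed about the y-axis with cos θ = 12/13, sin θ = -5/13: (3/4, 9, -9/2) → (63/26, 9, -201/52); (-15/4, 5, -3/2) → (-75/26, 5, -147/52)
T5 shear: x ← x − 2·y: (63/26, 9, -201/52) → (-405/26, 9, -201/52); (-75/26, 5, -147/52) → (-335/26, 5, -147/52)

image vertices: (-405/26, 9, -201/52), (-335/26, 5, -147/52)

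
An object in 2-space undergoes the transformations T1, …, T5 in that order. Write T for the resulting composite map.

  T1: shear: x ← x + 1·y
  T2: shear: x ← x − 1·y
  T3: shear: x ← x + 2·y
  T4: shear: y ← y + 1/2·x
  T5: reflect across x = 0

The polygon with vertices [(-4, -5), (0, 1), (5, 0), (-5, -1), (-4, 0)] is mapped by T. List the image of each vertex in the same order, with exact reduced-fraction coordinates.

image vertices: (14, -12), (-2, 2), (-5, 5/2), (7, -9/2), (4, -2)

T1 shear: x ← x + 1·y: (-4, -5) → (-9, -5); (0, 1) → (1, 1); (5, 0) → (5, 0); (-5, -1) → (-6, -1); (-4, 0) → (-4, 0)
T2 shear: x ← x − 1·y: (-9, -5) → (-4, -5); (1, 1) → (0, 1); (5, 0) → (5, 0); (-6, -1) → (-5, -1); (-4, 0) → (-4, 0)
T3 shear: x ← x + 2·y: (-4, -5) → (-14, -5); (0, 1) → (2, 1); (5, 0) → (5, 0); (-5, -1) → (-7, -1); (-4, 0) → (-4, 0)
T4 shear: y ← y + 1/2·x: (-14, -5) → (-14, -12); (2, 1) → (2, 2); (5, 0) → (5, 5/2); (-7, -1) → (-7, -9/2); (-4, 0) → (-4, -2)
T5 reflect across x = 0: (-14, -12) → (14, -12); (2, 2) → (-2, 2); (5, 5/2) → (-5, 5/2); (-7, -9/2) → (7, -9/2); (-4, -2) → (4, -2)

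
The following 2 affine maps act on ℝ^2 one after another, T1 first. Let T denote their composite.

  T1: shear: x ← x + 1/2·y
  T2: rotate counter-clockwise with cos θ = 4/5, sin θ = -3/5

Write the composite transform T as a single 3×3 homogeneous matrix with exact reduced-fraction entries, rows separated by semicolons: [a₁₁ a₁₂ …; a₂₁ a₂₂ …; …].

T1 = [1 1/2 0; 0 1 0; 0 0 1]
T2·T1 = [4/5 1 0; -3/5 1/2 0; 0 0 1]

T = [4/5 1 0; -3/5 1/2 0; 0 0 1]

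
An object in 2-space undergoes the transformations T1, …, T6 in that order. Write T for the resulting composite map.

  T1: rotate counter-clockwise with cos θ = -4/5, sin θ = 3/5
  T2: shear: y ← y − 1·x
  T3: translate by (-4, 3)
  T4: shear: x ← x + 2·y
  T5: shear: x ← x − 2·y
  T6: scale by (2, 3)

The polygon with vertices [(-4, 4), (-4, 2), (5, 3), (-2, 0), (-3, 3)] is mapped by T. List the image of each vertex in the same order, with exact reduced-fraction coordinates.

T1 rotate counter-clockwise with cos θ = -4/5, sin θ = 3/5: (-4, 4) → (4/5, -28/5); (-4, 2) → (2, -4); (5, 3) → (-29/5, 3/5); (-2, 0) → (8/5, -6/5); (-3, 3) → (3/5, -21/5)
T2 shear: y ← y − 1·x: (4/5, -28/5) → (4/5, -32/5); (2, -4) → (2, -6); (-29/5, 3/5) → (-29/5, 32/5); (8/5, -6/5) → (8/5, -14/5); (3/5, -21/5) → (3/5, -24/5)
T3 translate by (-4, 3): (4/5, -32/5) → (-16/5, -17/5); (2, -6) → (-2, -3); (-29/5, 32/5) → (-49/5, 47/5); (8/5, -14/5) → (-12/5, 1/5); (3/5, -24/5) → (-17/5, -9/5)
T4 shear: x ← x + 2·y: (-16/5, -17/5) → (-10, -17/5); (-2, -3) → (-8, -3); (-49/5, 47/5) → (9, 47/5); (-12/5, 1/5) → (-2, 1/5); (-17/5, -9/5) → (-7, -9/5)
T5 shear: x ← x − 2·y: (-10, -17/5) → (-16/5, -17/5); (-8, -3) → (-2, -3); (9, 47/5) → (-49/5, 47/5); (-2, 1/5) → (-12/5, 1/5); (-7, -9/5) → (-17/5, -9/5)
T6 scale by (2, 3): (-16/5, -17/5) → (-32/5, -51/5); (-2, -3) → (-4, -9); (-49/5, 47/5) → (-98/5, 141/5); (-12/5, 1/5) → (-24/5, 3/5); (-17/5, -9/5) → (-34/5, -27/5)

image vertices: (-32/5, -51/5), (-4, -9), (-98/5, 141/5), (-24/5, 3/5), (-34/5, -27/5)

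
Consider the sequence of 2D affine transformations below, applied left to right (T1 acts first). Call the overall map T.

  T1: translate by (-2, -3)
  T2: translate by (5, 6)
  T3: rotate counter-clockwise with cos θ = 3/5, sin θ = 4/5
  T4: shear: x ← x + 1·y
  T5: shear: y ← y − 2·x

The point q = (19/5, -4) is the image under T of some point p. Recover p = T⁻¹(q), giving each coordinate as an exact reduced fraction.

p = (0, -1)

T1 = [1 0 -2; 0 1 -3; 0 0 1]
T2·T1 = [1 0 3; 0 1 3; 0 0 1]
T3·…·T1 = [3/5 -4/5 -3/5; 4/5 3/5 21/5; 0 0 1]
T4·…·T1 = [7/5 -1/5 18/5; 4/5 3/5 21/5; 0 0 1]
T5·…·T1 = [7/5 -1/5 18/5; -2 1 -3; 0 0 1]
det M = 1; M⁻¹ = [1 1/5 -3; 2 7/5 -3; 0 0 1]
M⁻¹ · (19/5, -4)ᵀ = (0, -1)ᵀ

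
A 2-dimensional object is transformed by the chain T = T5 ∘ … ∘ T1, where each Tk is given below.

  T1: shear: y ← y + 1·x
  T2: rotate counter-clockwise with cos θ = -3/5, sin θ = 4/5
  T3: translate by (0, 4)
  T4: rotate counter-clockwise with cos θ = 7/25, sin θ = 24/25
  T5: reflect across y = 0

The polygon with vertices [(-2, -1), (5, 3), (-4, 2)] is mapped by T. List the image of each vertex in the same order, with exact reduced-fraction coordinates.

T1 shear: y ← y + 1·x: (-2, -1) → (-2, -3); (5, 3) → (5, 8); (-4, 2) → (-4, -2)
T2 rotate counter-clockwise with cos θ = -3/5, sin θ = 4/5: (-2, -3) → (18/5, 1/5); (5, 8) → (-47/5, -4/5); (-4, -2) → (4, -2)
T3 translate by (0, 4): (18/5, 1/5) → (18/5, 21/5); (-47/5, -4/5) → (-47/5, 16/5); (4, -2) → (4, 2)
T4 rotate counter-clockwise with cos θ = 7/25, sin θ = 24/25: (18/5, 21/5) → (-378/125, 579/125); (-47/5, 16/5) → (-713/125, -1016/125); (4, 2) → (-4/5, 22/5)
T5 reflect across y = 0: (-378/125, 579/125) → (-378/125, -579/125); (-713/125, -1016/125) → (-713/125, 1016/125); (-4/5, 22/5) → (-4/5, -22/5)

image vertices: (-378/125, -579/125), (-713/125, 1016/125), (-4/5, -22/5)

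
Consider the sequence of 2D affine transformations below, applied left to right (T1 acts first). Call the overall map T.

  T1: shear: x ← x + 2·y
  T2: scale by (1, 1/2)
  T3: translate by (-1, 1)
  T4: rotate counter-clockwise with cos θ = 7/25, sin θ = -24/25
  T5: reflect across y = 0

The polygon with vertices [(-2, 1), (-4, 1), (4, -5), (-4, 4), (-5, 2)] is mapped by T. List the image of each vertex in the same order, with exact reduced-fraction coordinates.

T1 shear: x ← x + 2·y: (-2, 1) → (0, 1); (-4, 1) → (-2, 1); (4, -5) → (-6, -5); (-4, 4) → (4, 4); (-5, 2) → (-1, 2)
T2 scale by (1, 1/2): (0, 1) → (0, 1/2); (-2, 1) → (-2, 1/2); (-6, -5) → (-6, -5/2); (4, 4) → (4, 2); (-1, 2) → (-1, 1)
T3 translate by (-1, 1): (0, 1/2) → (-1, 3/2); (-2, 1/2) → (-3, 3/2); (-6, -5/2) → (-7, -3/2); (4, 2) → (3, 3); (-1, 1) → (-2, 2)
T4 rotate counter-clockwise with cos θ = 7/25, sin θ = -24/25: (-1, 3/2) → (29/25, 69/50); (-3, 3/2) → (3/5, 33/10); (-7, -3/2) → (-17/5, 63/10); (3, 3) → (93/25, -51/25); (-2, 2) → (34/25, 62/25)
T5 reflect across y = 0: (29/25, 69/50) → (29/25, -69/50); (3/5, 33/10) → (3/5, -33/10); (-17/5, 63/10) → (-17/5, -63/10); (93/25, -51/25) → (93/25, 51/25); (34/25, 62/25) → (34/25, -62/25)

image vertices: (29/25, -69/50), (3/5, -33/10), (-17/5, -63/10), (93/25, 51/25), (34/25, -62/25)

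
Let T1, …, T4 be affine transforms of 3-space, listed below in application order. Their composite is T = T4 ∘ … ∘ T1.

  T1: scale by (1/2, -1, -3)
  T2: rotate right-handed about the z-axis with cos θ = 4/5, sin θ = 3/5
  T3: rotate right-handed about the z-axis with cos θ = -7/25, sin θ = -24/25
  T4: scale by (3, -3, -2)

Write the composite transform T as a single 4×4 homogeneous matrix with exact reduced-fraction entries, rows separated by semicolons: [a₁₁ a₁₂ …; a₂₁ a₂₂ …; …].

T = [66/125 -351/125 0 0; 351/250 132/125 0 0; 0 0 6 0; 0 0 0 1]

T1 = [1/2 0 0 0; 0 -1 0 0; 0 0 -3 0; 0 0 0 1]
T2·T1 = [2/5 3/5 0 0; 3/10 -4/5 0 0; 0 0 -3 0; 0 0 0 1]
T3·…·T1 = [22/125 -117/125 0 0; -117/250 -44/125 0 0; 0 0 -3 0; 0 0 0 1]
T4·…·T1 = [66/125 -351/125 0 0; 351/250 132/125 0 0; 0 0 6 0; 0 0 0 1]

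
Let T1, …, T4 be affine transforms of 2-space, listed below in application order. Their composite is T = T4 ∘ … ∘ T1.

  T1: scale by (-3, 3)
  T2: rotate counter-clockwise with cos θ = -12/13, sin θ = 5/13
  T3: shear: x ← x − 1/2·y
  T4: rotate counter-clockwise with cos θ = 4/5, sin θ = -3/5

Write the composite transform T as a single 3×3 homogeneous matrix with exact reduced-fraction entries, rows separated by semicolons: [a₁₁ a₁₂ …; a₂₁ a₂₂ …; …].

T1 = [-3 0 0; 0 3 0; 0 0 1]
T2·T1 = [36/13 -15/13 0; -15/13 -36/13 0; 0 0 1]
T3·…·T1 = [87/26 3/13 0; -15/13 -36/13 0; 0 0 1]
T4·…·T1 = [129/65 -96/65 0; -381/130 -153/65 0; 0 0 1]

T = [129/65 -96/65 0; -381/130 -153/65 0; 0 0 1]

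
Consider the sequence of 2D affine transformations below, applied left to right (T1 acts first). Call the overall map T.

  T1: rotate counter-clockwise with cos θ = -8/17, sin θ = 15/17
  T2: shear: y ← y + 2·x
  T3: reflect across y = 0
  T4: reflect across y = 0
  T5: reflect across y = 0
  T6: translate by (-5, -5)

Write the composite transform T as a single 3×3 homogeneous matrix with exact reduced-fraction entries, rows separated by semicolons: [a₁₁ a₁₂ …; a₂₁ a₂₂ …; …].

T = [-8/17 -15/17 -5; 1/17 38/17 -5; 0 0 1]

T1 = [-8/17 -15/17 0; 15/17 -8/17 0; 0 0 1]
T2·T1 = [-8/17 -15/17 0; -1/17 -38/17 0; 0 0 1]
T3·…·T1 = [-8/17 -15/17 0; 1/17 38/17 0; 0 0 1]
T4·…·T1 = [-8/17 -15/17 0; -1/17 -38/17 0; 0 0 1]
T5·…·T1 = [-8/17 -15/17 0; 1/17 38/17 0; 0 0 1]
T6·…·T1 = [-8/17 -15/17 -5; 1/17 38/17 -5; 0 0 1]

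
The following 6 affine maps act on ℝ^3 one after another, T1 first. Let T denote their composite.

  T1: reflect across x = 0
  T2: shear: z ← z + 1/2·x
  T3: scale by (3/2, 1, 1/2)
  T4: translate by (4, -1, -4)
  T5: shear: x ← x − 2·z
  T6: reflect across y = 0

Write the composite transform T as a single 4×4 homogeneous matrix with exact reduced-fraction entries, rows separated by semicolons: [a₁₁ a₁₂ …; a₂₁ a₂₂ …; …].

T = [-1 0 -1 12; 0 -1 0 1; -1/4 0 1/2 -4; 0 0 0 1]

T1 = [-1 0 0 0; 0 1 0 0; 0 0 1 0; 0 0 0 1]
T2·T1 = [-1 0 0 0; 0 1 0 0; -1/2 0 1 0; 0 0 0 1]
T3·…·T1 = [-3/2 0 0 0; 0 1 0 0; -1/4 0 1/2 0; 0 0 0 1]
T4·…·T1 = [-3/2 0 0 4; 0 1 0 -1; -1/4 0 1/2 -4; 0 0 0 1]
T5·…·T1 = [-1 0 -1 12; 0 1 0 -1; -1/4 0 1/2 -4; 0 0 0 1]
T6·…·T1 = [-1 0 -1 12; 0 -1 0 1; -1/4 0 1/2 -4; 0 0 0 1]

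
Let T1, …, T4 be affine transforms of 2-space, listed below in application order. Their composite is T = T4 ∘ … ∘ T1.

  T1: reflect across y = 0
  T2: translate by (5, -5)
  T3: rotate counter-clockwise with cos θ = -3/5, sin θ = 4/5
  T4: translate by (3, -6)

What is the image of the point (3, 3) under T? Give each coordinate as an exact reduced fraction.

T(p) = (23/5, 26/5)

T1 reflect across y = 0: (3, 3) → (3, -3)
T2 translate by (5, -5): (3, -3) → (8, -8)
T3 rotate counter-clockwise with cos θ = -3/5, sin θ = 4/5: (8, -8) → (8/5, 56/5)
T4 translate by (3, -6): (8/5, 56/5) → (23/5, 26/5)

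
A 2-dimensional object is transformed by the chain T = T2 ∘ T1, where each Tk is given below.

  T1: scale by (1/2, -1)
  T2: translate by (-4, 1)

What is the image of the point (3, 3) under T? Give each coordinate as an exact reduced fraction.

T1 scale by (1/2, -1): (3, 3) → (3/2, -3)
T2 translate by (-4, 1): (3/2, -3) → (-5/2, -2)

T(p) = (-5/2, -2)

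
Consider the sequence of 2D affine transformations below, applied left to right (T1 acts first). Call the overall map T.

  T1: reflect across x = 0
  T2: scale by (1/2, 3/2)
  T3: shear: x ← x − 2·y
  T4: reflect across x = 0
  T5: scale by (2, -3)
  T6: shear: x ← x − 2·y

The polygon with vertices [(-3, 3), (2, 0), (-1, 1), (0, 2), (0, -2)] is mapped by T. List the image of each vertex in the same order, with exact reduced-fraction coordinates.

T1 reflect across x = 0: (-3, 3) → (3, 3); (2, 0) → (-2, 0); (-1, 1) → (1, 1); (0, 2) → (0, 2); (0, -2) → (0, -2)
T2 scale by (1/2, 3/2): (3, 3) → (3/2, 9/2); (-2, 0) → (-1, 0); (1, 1) → (1/2, 3/2); (0, 2) → (0, 3); (0, -2) → (0, -3)
T3 shear: x ← x − 2·y: (3/2, 9/2) → (-15/2, 9/2); (-1, 0) → (-1, 0); (1/2, 3/2) → (-5/2, 3/2); (0, 3) → (-6, 3); (0, -3) → (6, -3)
T4 reflect across x = 0: (-15/2, 9/2) → (15/2, 9/2); (-1, 0) → (1, 0); (-5/2, 3/2) → (5/2, 3/2); (-6, 3) → (6, 3); (6, -3) → (-6, -3)
T5 scale by (2, -3): (15/2, 9/2) → (15, -27/2); (1, 0) → (2, 0); (5/2, 3/2) → (5, -9/2); (6, 3) → (12, -9); (-6, -3) → (-12, 9)
T6 shear: x ← x − 2·y: (15, -27/2) → (42, -27/2); (2, 0) → (2, 0); (5, -9/2) → (14, -9/2); (12, -9) → (30, -9); (-12, 9) → (-30, 9)

image vertices: (42, -27/2), (2, 0), (14, -9/2), (30, -9), (-30, 9)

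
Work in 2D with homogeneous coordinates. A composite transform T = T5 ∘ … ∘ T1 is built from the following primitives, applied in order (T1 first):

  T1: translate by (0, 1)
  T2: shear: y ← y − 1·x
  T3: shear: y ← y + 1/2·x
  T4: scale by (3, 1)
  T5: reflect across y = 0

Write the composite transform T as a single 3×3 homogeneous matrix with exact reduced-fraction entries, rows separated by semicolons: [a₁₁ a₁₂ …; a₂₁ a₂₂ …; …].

T1 = [1 0 0; 0 1 1; 0 0 1]
T2·T1 = [1 0 0; -1 1 1; 0 0 1]
T3·…·T1 = [1 0 0; -1/2 1 1; 0 0 1]
T4·…·T1 = [3 0 0; -1/2 1 1; 0 0 1]
T5·…·T1 = [3 0 0; 1/2 -1 -1; 0 0 1]

T = [3 0 0; 1/2 -1 -1; 0 0 1]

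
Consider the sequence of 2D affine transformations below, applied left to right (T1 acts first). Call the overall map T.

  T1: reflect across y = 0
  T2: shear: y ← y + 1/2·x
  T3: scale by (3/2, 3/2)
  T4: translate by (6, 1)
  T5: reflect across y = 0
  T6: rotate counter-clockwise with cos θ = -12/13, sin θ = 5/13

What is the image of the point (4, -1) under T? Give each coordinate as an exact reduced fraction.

T1 reflect across y = 0: (4, -1) → (4, 1)
T2 shear: y ← y + 1/2·x: (4, 1) → (4, 3)
T3 scale by (3/2, 3/2): (4, 3) → (6, 9/2)
T4 translate by (6, 1): (6, 9/2) → (12, 11/2)
T5 reflect across y = 0: (12, 11/2) → (12, -11/2)
T6 rotate counter-clockwise with cos θ = -12/13, sin θ = 5/13: (12, -11/2) → (-233/26, 126/13)

T(p) = (-233/26, 126/13)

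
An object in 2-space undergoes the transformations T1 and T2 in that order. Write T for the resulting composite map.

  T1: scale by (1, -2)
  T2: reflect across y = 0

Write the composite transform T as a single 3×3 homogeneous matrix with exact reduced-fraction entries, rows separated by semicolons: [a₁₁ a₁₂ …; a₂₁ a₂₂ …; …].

T1 = [1 0 0; 0 -2 0; 0 0 1]
T2·T1 = [1 0 0; 0 2 0; 0 0 1]

T = [1 0 0; 0 2 0; 0 0 1]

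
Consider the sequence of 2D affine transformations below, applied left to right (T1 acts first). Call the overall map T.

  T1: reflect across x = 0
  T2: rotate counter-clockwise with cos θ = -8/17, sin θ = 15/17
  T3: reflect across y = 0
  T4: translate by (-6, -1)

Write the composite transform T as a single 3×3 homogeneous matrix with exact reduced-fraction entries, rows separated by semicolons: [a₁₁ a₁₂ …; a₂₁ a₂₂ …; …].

T1 = [-1 0 0; 0 1 0; 0 0 1]
T2·T1 = [8/17 -15/17 0; -15/17 -8/17 0; 0 0 1]
T3·…·T1 = [8/17 -15/17 0; 15/17 8/17 0; 0 0 1]
T4·…·T1 = [8/17 -15/17 -6; 15/17 8/17 -1; 0 0 1]

T = [8/17 -15/17 -6; 15/17 8/17 -1; 0 0 1]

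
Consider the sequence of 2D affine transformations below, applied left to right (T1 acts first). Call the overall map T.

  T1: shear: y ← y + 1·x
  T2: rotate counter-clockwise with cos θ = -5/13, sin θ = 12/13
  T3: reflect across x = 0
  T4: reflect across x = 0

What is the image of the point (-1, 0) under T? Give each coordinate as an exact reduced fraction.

T(p) = (17/13, -7/13)

T1 shear: y ← y + 1·x: (-1, 0) → (-1, -1)
T2 rotate counter-clockwise with cos θ = -5/13, sin θ = 12/13: (-1, -1) → (17/13, -7/13)
T3 reflect across x = 0: (17/13, -7/13) → (-17/13, -7/13)
T4 reflect across x = 0: (-17/13, -7/13) → (17/13, -7/13)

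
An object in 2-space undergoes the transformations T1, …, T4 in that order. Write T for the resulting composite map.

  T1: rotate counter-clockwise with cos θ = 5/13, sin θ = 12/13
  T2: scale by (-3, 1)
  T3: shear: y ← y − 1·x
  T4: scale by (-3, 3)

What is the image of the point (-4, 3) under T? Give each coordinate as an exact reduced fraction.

T(p) = (-504/13, -603/13)

T1 rotate counter-clockwise with cos θ = 5/13, sin θ = 12/13: (-4, 3) → (-56/13, -33/13)
T2 scale by (-3, 1): (-56/13, -33/13) → (168/13, -33/13)
T3 shear: y ← y − 1·x: (168/13, -33/13) → (168/13, -201/13)
T4 scale by (-3, 3): (168/13, -201/13) → (-504/13, -603/13)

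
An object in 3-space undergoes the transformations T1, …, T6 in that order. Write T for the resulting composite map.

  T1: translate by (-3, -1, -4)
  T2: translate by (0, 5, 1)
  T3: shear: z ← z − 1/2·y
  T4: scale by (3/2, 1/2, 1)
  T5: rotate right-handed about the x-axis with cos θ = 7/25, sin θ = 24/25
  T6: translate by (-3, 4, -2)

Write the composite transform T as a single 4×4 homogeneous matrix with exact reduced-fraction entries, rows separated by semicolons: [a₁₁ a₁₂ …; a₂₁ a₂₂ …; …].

T = [3/2 0 0 -15/2; 0 31/50 -24/25 234/25; 0 17/50 7/25 -37/25; 0 0 0 1]

T1 = [1 0 0 -3; 0 1 0 -1; 0 0 1 -4; 0 0 0 1]
T2·T1 = [1 0 0 -3; 0 1 0 4; 0 0 1 -3; 0 0 0 1]
T3·…·T1 = [1 0 0 -3; 0 1 0 4; 0 -1/2 1 -5; 0 0 0 1]
T4·…·T1 = [3/2 0 0 -9/2; 0 1/2 0 2; 0 -1/2 1 -5; 0 0 0 1]
T5·…·T1 = [3/2 0 0 -9/2; 0 31/50 -24/25 134/25; 0 17/50 7/25 13/25; 0 0 0 1]
T6·…·T1 = [3/2 0 0 -15/2; 0 31/50 -24/25 234/25; 0 17/50 7/25 -37/25; 0 0 0 1]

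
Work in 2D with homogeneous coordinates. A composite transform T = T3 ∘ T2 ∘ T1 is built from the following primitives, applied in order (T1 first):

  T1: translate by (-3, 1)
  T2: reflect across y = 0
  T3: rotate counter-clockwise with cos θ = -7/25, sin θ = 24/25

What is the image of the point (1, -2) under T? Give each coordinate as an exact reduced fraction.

T1 translate by (-3, 1): (1, -2) → (-2, -1)
T2 reflect across y = 0: (-2, -1) → (-2, 1)
T3 rotate counter-clockwise with cos θ = -7/25, sin θ = 24/25: (-2, 1) → (-2/5, -11/5)

T(p) = (-2/5, -11/5)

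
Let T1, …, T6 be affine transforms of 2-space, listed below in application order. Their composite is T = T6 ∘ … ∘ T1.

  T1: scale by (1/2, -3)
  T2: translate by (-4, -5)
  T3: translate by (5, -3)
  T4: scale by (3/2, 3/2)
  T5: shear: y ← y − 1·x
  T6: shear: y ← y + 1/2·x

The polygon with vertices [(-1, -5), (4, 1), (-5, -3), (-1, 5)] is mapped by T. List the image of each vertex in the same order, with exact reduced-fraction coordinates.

image vertices: (3/4, 81/8), (9/2, -75/4), (-9/4, 21/8), (3/4, -279/8)

T1 scale by (1/2, -3): (-1, -5) → (-1/2, 15); (4, 1) → (2, -3); (-5, -3) → (-5/2, 9); (-1, 5) → (-1/2, -15)
T2 translate by (-4, -5): (-1/2, 15) → (-9/2, 10); (2, -3) → (-2, -8); (-5/2, 9) → (-13/2, 4); (-1/2, -15) → (-9/2, -20)
T3 translate by (5, -3): (-9/2, 10) → (1/2, 7); (-2, -8) → (3, -11); (-13/2, 4) → (-3/2, 1); (-9/2, -20) → (1/2, -23)
T4 scale by (3/2, 3/2): (1/2, 7) → (3/4, 21/2); (3, -11) → (9/2, -33/2); (-3/2, 1) → (-9/4, 3/2); (1/2, -23) → (3/4, -69/2)
T5 shear: y ← y − 1·x: (3/4, 21/2) → (3/4, 39/4); (9/2, -33/2) → (9/2, -21); (-9/4, 3/2) → (-9/4, 15/4); (3/4, -69/2) → (3/4, -141/4)
T6 shear: y ← y + 1/2·x: (3/4, 39/4) → (3/4, 81/8); (9/2, -21) → (9/2, -75/4); (-9/4, 15/4) → (-9/4, 21/8); (3/4, -141/4) → (3/4, -279/8)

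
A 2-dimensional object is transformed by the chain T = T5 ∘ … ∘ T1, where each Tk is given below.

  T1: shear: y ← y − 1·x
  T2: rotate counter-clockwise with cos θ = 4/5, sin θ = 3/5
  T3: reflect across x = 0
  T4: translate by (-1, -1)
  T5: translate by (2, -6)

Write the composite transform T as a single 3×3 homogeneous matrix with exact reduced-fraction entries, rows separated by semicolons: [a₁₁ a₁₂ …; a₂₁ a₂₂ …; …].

T1 = [1 0 0; -1 1 0; 0 0 1]
T2·T1 = [7/5 -3/5 0; -1/5 4/5 0; 0 0 1]
T3·…·T1 = [-7/5 3/5 0; -1/5 4/5 0; 0 0 1]
T4·…·T1 = [-7/5 3/5 -1; -1/5 4/5 -1; 0 0 1]
T5·…·T1 = [-7/5 3/5 1; -1/5 4/5 -7; 0 0 1]

T = [-7/5 3/5 1; -1/5 4/5 -7; 0 0 1]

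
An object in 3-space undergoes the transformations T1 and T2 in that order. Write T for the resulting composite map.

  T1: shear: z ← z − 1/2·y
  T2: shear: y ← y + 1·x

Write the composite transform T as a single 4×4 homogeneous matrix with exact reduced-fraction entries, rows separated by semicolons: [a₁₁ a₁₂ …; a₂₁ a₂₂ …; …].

T = [1 0 0 0; 1 1 0 0; 0 -1/2 1 0; 0 0 0 1]

T1 = [1 0 0 0; 0 1 0 0; 0 -1/2 1 0; 0 0 0 1]
T2·T1 = [1 0 0 0; 1 1 0 0; 0 -1/2 1 0; 0 0 0 1]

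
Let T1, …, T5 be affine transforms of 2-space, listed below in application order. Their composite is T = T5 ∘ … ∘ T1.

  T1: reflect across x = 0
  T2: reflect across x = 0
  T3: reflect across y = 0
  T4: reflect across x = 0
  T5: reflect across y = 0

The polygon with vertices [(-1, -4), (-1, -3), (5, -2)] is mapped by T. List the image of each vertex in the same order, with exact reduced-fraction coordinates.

T1 reflect across x = 0: (-1, -4) → (1, -4); (-1, -3) → (1, -3); (5, -2) → (-5, -2)
T2 reflect across x = 0: (1, -4) → (-1, -4); (1, -3) → (-1, -3); (-5, -2) → (5, -2)
T3 reflect across y = 0: (-1, -4) → (-1, 4); (-1, -3) → (-1, 3); (5, -2) → (5, 2)
T4 reflect across x = 0: (-1, 4) → (1, 4); (-1, 3) → (1, 3); (5, 2) → (-5, 2)
T5 reflect across y = 0: (1, 4) → (1, -4); (1, 3) → (1, -3); (-5, 2) → (-5, -2)

image vertices: (1, -4), (1, -3), (-5, -2)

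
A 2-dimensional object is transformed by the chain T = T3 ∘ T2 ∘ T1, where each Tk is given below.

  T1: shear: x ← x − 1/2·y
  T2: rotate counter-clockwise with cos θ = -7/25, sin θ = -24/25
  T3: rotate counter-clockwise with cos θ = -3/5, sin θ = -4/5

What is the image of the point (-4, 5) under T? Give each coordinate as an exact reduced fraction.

T(p) = (-1/10, -41/5)

T1 shear: x ← x − 1/2·y: (-4, 5) → (-13/2, 5)
T2 rotate counter-clockwise with cos θ = -7/25, sin θ = -24/25: (-13/2, 5) → (331/50, 121/25)
T3 rotate counter-clockwise with cos θ = -3/5, sin θ = -4/5: (331/50, 121/25) → (-1/10, -41/5)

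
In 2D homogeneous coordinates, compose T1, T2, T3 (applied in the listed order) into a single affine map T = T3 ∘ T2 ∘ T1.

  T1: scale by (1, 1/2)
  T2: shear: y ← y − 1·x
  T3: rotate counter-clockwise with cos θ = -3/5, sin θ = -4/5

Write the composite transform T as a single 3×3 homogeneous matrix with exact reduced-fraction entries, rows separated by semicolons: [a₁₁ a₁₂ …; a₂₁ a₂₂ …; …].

T1 = [1 0 0; 0 1/2 0; 0 0 1]
T2·T1 = [1 0 0; -1 1/2 0; 0 0 1]
T3·…·T1 = [-7/5 2/5 0; -1/5 -3/10 0; 0 0 1]

T = [-7/5 2/5 0; -1/5 -3/10 0; 0 0 1]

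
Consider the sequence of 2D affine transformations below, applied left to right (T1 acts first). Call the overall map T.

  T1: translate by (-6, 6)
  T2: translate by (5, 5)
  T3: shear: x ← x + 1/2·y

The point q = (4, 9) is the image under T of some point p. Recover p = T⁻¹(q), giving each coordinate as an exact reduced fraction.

p = (1/2, -2)

T1 = [1 0 -6; 0 1 6; 0 0 1]
T2·T1 = [1 0 -1; 0 1 11; 0 0 1]
T3·…·T1 = [1 1/2 9/2; 0 1 11; 0 0 1]
det M = 1; M⁻¹ = [1 -1/2 1; 0 1 -11; 0 0 1]
M⁻¹ · (4, 9)ᵀ = (1/2, -2)ᵀ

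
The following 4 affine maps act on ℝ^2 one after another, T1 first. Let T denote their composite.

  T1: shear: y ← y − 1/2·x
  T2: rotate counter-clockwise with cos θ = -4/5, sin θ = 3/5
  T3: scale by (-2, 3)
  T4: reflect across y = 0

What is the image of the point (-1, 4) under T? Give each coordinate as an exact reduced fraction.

T(p) = (19/5, 63/5)

T1 shear: y ← y − 1/2·x: (-1, 4) → (-1, 9/2)
T2 rotate counter-clockwise with cos θ = -4/5, sin θ = 3/5: (-1, 9/2) → (-19/10, -21/5)
T3 scale by (-2, 3): (-19/10, -21/5) → (19/5, -63/5)
T4 reflect across y = 0: (19/5, -63/5) → (19/5, 63/5)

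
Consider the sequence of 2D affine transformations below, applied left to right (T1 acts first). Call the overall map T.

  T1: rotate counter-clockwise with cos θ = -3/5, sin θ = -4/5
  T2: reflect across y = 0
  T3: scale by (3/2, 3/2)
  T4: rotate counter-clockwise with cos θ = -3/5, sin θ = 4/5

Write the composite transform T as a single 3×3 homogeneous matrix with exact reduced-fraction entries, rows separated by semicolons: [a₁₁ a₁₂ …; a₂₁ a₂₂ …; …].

T = [-21/50 -36/25 0; -36/25 21/50 0; 0 0 1]

T1 = [-3/5 4/5 0; -4/5 -3/5 0; 0 0 1]
T2·T1 = [-3/5 4/5 0; 4/5 3/5 0; 0 0 1]
T3·…·T1 = [-9/10 6/5 0; 6/5 9/10 0; 0 0 1]
T4·…·T1 = [-21/50 -36/25 0; -36/25 21/50 0; 0 0 1]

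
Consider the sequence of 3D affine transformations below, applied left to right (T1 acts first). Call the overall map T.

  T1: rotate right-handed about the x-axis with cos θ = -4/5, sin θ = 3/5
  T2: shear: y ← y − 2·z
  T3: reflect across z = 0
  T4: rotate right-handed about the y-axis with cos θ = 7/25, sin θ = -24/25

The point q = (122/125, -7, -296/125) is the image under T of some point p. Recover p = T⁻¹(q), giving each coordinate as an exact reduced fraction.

p = (-2, 4, 1)

T1 = [1 0 0 0; 0 -4/5 -3/5 0; 0 3/5 -4/5 0; 0 0 0 1]
T2·T1 = [1 0 0 0; 0 -2 1 0; 0 3/5 -4/5 0; 0 0 0 1]
T3·…·T1 = [1 0 0 0; 0 -2 1 0; 0 -3/5 4/5 0; 0 0 0 1]
T4·…·T1 = [7/25 72/125 -96/125 0; 0 -2 1 0; 24/25 -21/125 28/125 0; 0 0 0 1]
det M = -1; M⁻¹ = [7/25 0 24/25 0; -24/25 -4/5 7/25 0; -48/25 -3/5 14/25 0; 0 0 0 1]
M⁻¹ · (122/125, -7, -296/125)ᵀ = (-2, 4, 1)ᵀ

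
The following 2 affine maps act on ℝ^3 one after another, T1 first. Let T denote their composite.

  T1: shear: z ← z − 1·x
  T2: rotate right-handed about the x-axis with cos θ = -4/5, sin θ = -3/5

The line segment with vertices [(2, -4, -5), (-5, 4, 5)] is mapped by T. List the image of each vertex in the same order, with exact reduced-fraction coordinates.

image vertices: (2, -1, 8), (-5, 14/5, -52/5)

T1 shear: z ← z − 1·x: (2, -4, -5) → (2, -4, -7); (-5, 4, 5) → (-5, 4, 10)
T2 rotate right-handed about the x-axis with cos θ = -4/5, sin θ = -3/5: (2, -4, -7) → (2, -1, 8); (-5, 4, 10) → (-5, 14/5, -52/5)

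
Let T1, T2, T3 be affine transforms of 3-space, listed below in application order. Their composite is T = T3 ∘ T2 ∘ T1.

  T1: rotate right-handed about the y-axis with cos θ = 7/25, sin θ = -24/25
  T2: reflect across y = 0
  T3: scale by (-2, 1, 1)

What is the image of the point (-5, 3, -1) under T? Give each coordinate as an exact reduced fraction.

T1 rotate right-handed about the y-axis with cos θ = 7/25, sin θ = -24/25: (-5, 3, -1) → (-11/25, 3, -127/25)
T2 reflect across y = 0: (-11/25, 3, -127/25) → (-11/25, -3, -127/25)
T3 scale by (-2, 1, 1): (-11/25, -3, -127/25) → (22/25, -3, -127/25)

T(p) = (22/25, -3, -127/25)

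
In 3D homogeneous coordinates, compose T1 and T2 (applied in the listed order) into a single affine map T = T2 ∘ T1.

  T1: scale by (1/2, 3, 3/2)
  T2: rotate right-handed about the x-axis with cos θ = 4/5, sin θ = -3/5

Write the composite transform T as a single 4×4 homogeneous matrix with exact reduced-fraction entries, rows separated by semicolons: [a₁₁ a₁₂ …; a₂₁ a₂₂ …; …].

T1 = [1/2 0 0 0; 0 3 0 0; 0 0 3/2 0; 0 0 0 1]
T2·T1 = [1/2 0 0 0; 0 12/5 9/10 0; 0 -9/5 6/5 0; 0 0 0 1]

T = [1/2 0 0 0; 0 12/5 9/10 0; 0 -9/5 6/5 0; 0 0 0 1]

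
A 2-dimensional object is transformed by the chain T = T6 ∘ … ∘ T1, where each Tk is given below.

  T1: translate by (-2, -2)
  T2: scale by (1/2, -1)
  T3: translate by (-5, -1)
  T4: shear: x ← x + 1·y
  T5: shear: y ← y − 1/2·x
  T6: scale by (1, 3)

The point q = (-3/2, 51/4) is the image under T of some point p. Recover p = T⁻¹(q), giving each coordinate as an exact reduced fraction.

T1 = [1 0 -2; 0 1 -2; 0 0 1]
T2·T1 = [1/2 0 -1; 0 -1 2; 0 0 1]
T3·…·T1 = [1/2 0 -6; 0 -1 1; 0 0 1]
T4·…·T1 = [1/2 -1 -5; 0 -1 1; 0 0 1]
T5·…·T1 = [1/2 -1 -5; -1/4 -1/2 7/2; 0 0 1]
T6·…·T1 = [1/2 -1 -5; -3/4 -3/2 21/2; 0 0 1]
det M = -3/2; M⁻¹ = [1 -2/3 12; -1/2 -1/3 1; 0 0 1]
M⁻¹ · (-3/2, 51/4)ᵀ = (2, -5/2)ᵀ

p = (2, -5/2)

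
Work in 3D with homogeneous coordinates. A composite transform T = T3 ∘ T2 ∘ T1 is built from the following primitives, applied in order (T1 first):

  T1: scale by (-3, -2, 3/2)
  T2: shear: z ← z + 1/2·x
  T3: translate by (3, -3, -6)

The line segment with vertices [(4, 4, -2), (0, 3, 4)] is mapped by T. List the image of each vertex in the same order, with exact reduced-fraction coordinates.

image vertices: (-9, -11, -15), (3, -9, 0)

T1 scale by (-3, -2, 3/2): (4, 4, -2) → (-12, -8, -3); (0, 3, 4) → (0, -6, 6)
T2 shear: z ← z + 1/2·x: (-12, -8, -3) → (-12, -8, -9); (0, -6, 6) → (0, -6, 6)
T3 translate by (3, -3, -6): (-12, -8, -9) → (-9, -11, -15); (0, -6, 6) → (3, -9, 0)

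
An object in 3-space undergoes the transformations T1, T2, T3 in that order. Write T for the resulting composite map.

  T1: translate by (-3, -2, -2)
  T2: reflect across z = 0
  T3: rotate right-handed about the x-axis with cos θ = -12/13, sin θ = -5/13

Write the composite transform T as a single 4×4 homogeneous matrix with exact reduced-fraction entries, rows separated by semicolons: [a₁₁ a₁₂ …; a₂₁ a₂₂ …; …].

T1 = [1 0 0 -3; 0 1 0 -2; 0 0 1 -2; 0 0 0 1]
T2·T1 = [1 0 0 -3; 0 1 0 -2; 0 0 -1 2; 0 0 0 1]
T3·…·T1 = [1 0 0 -3; 0 -12/13 -5/13 34/13; 0 -5/13 12/13 -14/13; 0 0 0 1]

T = [1 0 0 -3; 0 -12/13 -5/13 34/13; 0 -5/13 12/13 -14/13; 0 0 0 1]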